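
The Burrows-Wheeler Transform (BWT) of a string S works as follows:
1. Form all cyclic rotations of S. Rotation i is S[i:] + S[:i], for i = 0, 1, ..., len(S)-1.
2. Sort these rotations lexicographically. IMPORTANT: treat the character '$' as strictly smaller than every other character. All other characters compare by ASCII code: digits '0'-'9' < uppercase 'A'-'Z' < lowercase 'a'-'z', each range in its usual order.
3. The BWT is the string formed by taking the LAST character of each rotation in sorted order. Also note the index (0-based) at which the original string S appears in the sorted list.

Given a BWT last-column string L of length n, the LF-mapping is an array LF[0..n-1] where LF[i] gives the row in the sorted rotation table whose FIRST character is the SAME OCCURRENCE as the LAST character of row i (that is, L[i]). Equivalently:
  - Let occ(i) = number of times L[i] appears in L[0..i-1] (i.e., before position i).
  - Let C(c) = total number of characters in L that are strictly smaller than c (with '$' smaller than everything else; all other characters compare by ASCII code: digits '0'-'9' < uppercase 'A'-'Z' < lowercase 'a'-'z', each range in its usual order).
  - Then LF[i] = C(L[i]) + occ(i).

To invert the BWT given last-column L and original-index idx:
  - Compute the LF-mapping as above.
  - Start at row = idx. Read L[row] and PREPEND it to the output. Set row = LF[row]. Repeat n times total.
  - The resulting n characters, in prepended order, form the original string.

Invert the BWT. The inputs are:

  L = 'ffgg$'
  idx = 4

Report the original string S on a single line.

Answer: ggff$

Derivation:
LF mapping: 1 2 3 4 0
Walk LF starting at row 4, prepending L[row]:
  step 1: row=4, L[4]='$', prepend. Next row=LF[4]=0
  step 2: row=0, L[0]='f', prepend. Next row=LF[0]=1
  step 3: row=1, L[1]='f', prepend. Next row=LF[1]=2
  step 4: row=2, L[2]='g', prepend. Next row=LF[2]=3
  step 5: row=3, L[3]='g', prepend. Next row=LF[3]=4
Reversed output: ggff$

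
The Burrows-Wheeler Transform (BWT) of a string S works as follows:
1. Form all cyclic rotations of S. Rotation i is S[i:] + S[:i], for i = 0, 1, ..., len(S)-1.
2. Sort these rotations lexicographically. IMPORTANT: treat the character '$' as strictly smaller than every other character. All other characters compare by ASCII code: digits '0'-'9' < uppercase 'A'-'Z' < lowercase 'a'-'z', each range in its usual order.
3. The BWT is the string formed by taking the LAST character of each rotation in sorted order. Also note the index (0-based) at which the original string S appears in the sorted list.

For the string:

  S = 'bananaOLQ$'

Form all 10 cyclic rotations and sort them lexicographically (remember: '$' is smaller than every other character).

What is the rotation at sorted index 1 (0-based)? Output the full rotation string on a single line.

All 10 rotations (rotation i = S[i:]+S[:i]):
  rot[0] = bananaOLQ$
  rot[1] = ananaOLQ$b
  rot[2] = nanaOLQ$ba
  rot[3] = anaOLQ$ban
  rot[4] = naOLQ$bana
  rot[5] = aOLQ$banan
  rot[6] = OLQ$banana
  rot[7] = LQ$bananaO
  rot[8] = Q$bananaOL
  rot[9] = $bananaOLQ
Sorted (with $ < everything):
  sorted[0] = $bananaOLQ
  sorted[1] = LQ$bananaO
  sorted[2] = OLQ$banana
  sorted[3] = Q$bananaOL
  sorted[4] = aOLQ$banan
  sorted[5] = anaOLQ$ban
  sorted[6] = ananaOLQ$b
  sorted[7] = bananaOLQ$
  sorted[8] = naOLQ$bana
  sorted[9] = nanaOLQ$ba
sorted[1] = LQ$bananaO

Answer: LQ$bananaO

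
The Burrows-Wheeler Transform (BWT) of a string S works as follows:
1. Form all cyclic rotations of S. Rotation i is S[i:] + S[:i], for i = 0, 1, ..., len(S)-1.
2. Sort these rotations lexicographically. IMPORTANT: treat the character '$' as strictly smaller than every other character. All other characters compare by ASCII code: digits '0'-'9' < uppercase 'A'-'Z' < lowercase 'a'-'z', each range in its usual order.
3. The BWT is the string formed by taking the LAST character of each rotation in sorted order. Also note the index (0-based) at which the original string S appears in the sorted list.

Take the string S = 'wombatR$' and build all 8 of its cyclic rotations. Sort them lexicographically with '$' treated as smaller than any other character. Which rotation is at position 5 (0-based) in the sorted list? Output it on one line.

Answer: ombatR$w

Derivation:
All 8 rotations (rotation i = S[i:]+S[:i]):
  rot[0] = wombatR$
  rot[1] = ombatR$w
  rot[2] = mbatR$wo
  rot[3] = batR$wom
  rot[4] = atR$womb
  rot[5] = tR$womba
  rot[6] = R$wombat
  rot[7] = $wombatR
Sorted (with $ < everything):
  sorted[0] = $wombatR
  sorted[1] = R$wombat
  sorted[2] = atR$womb
  sorted[3] = batR$wom
  sorted[4] = mbatR$wo
  sorted[5] = ombatR$w
  sorted[6] = tR$womba
  sorted[7] = wombatR$
sorted[5] = ombatR$w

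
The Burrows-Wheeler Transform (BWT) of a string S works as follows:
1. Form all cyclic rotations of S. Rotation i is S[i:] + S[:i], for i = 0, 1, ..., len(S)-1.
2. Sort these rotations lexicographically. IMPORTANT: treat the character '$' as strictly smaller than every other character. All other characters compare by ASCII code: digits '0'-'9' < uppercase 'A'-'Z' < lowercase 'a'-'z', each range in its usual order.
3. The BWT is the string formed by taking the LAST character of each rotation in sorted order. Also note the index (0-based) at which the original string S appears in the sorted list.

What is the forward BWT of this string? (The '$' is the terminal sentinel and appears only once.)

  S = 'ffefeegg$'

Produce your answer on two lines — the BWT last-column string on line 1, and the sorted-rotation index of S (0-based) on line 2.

Answer: gffeef$ge
6

Derivation:
All 9 rotations (rotation i = S[i:]+S[:i]):
  rot[0] = ffefeegg$
  rot[1] = fefeegg$f
  rot[2] = efeegg$ff
  rot[3] = feegg$ffe
  rot[4] = eegg$ffef
  rot[5] = egg$ffefe
  rot[6] = gg$ffefee
  rot[7] = g$ffefeeg
  rot[8] = $ffefeegg
Sorted (with $ < everything):
  sorted[0] = $ffefeegg  (last char: 'g')
  sorted[1] = eegg$ffef  (last char: 'f')
  sorted[2] = efeegg$ff  (last char: 'f')
  sorted[3] = egg$ffefe  (last char: 'e')
  sorted[4] = feegg$ffe  (last char: 'e')
  sorted[5] = fefeegg$f  (last char: 'f')
  sorted[6] = ffefeegg$  (last char: '$')
  sorted[7] = g$ffefeeg  (last char: 'g')
  sorted[8] = gg$ffefee  (last char: 'e')
Last column: gffeef$ge
Original string S is at sorted index 6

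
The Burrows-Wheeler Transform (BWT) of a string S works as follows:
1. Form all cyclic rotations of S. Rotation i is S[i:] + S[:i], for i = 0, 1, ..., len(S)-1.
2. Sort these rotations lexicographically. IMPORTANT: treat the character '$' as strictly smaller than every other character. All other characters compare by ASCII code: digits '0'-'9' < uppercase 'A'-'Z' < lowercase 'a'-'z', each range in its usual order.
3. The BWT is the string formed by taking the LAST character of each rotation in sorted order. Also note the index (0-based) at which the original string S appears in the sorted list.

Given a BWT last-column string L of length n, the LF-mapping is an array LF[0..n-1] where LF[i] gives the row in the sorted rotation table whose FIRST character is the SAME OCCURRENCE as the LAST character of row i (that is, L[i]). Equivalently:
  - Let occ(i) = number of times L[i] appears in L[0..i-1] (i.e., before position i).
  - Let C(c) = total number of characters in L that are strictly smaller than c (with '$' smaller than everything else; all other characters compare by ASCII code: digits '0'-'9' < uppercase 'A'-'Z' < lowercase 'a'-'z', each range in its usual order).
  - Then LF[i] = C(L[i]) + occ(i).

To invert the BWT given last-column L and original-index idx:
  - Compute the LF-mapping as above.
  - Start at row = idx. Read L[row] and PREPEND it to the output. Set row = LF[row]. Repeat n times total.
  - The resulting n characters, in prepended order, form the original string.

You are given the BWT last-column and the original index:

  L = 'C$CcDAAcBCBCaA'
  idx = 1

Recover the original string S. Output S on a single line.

Answer: ABDBCCacAcCAC$

Derivation:
LF mapping: 6 0 7 12 10 1 2 13 4 8 5 9 11 3
Walk LF starting at row 1, prepending L[row]:
  step 1: row=1, L[1]='$', prepend. Next row=LF[1]=0
  step 2: row=0, L[0]='C', prepend. Next row=LF[0]=6
  step 3: row=6, L[6]='A', prepend. Next row=LF[6]=2
  step 4: row=2, L[2]='C', prepend. Next row=LF[2]=7
  step 5: row=7, L[7]='c', prepend. Next row=LF[7]=13
  step 6: row=13, L[13]='A', prepend. Next row=LF[13]=3
  step 7: row=3, L[3]='c', prepend. Next row=LF[3]=12
  step 8: row=12, L[12]='a', prepend. Next row=LF[12]=11
  step 9: row=11, L[11]='C', prepend. Next row=LF[11]=9
  step 10: row=9, L[9]='C', prepend. Next row=LF[9]=8
  step 11: row=8, L[8]='B', prepend. Next row=LF[8]=4
  step 12: row=4, L[4]='D', prepend. Next row=LF[4]=10
  step 13: row=10, L[10]='B', prepend. Next row=LF[10]=5
  step 14: row=5, L[5]='A', prepend. Next row=LF[5]=1
Reversed output: ABDBCCacAcCAC$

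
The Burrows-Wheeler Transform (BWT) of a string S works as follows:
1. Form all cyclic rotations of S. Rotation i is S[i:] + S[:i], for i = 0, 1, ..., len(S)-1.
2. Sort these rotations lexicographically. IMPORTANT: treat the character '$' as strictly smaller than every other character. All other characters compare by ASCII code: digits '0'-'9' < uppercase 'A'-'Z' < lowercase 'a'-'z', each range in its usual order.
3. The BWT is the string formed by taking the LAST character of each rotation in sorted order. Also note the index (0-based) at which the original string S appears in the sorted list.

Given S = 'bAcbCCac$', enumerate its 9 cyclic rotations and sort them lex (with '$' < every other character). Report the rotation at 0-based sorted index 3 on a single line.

All 9 rotations (rotation i = S[i:]+S[:i]):
  rot[0] = bAcbCCac$
  rot[1] = AcbCCac$b
  rot[2] = cbCCac$bA
  rot[3] = bCCac$bAc
  rot[4] = CCac$bAcb
  rot[5] = Cac$bAcbC
  rot[6] = ac$bAcbCC
  rot[7] = c$bAcbCCa
  rot[8] = $bAcbCCac
Sorted (with $ < everything):
  sorted[0] = $bAcbCCac
  sorted[1] = AcbCCac$b
  sorted[2] = CCac$bAcb
  sorted[3] = Cac$bAcbC
  sorted[4] = ac$bAcbCC
  sorted[5] = bAcbCCac$
  sorted[6] = bCCac$bAc
  sorted[7] = c$bAcbCCa
  sorted[8] = cbCCac$bA
sorted[3] = Cac$bAcbC

Answer: Cac$bAcbC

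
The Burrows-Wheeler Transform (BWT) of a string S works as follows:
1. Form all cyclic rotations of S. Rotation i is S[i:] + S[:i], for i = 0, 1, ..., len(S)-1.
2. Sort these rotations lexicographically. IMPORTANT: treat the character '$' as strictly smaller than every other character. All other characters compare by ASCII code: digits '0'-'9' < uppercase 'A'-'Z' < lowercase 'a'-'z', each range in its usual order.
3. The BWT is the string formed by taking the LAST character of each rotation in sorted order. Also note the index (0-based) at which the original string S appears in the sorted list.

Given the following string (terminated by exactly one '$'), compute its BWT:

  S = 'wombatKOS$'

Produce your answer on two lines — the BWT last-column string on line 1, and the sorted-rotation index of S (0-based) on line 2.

Answer: StKObmowa$
9

Derivation:
All 10 rotations (rotation i = S[i:]+S[:i]):
  rot[0] = wombatKOS$
  rot[1] = ombatKOS$w
  rot[2] = mbatKOS$wo
  rot[3] = batKOS$wom
  rot[4] = atKOS$womb
  rot[5] = tKOS$womba
  rot[6] = KOS$wombat
  rot[7] = OS$wombatK
  rot[8] = S$wombatKO
  rot[9] = $wombatKOS
Sorted (with $ < everything):
  sorted[0] = $wombatKOS  (last char: 'S')
  sorted[1] = KOS$wombat  (last char: 't')
  sorted[2] = OS$wombatK  (last char: 'K')
  sorted[3] = S$wombatKO  (last char: 'O')
  sorted[4] = atKOS$womb  (last char: 'b')
  sorted[5] = batKOS$wom  (last char: 'm')
  sorted[6] = mbatKOS$wo  (last char: 'o')
  sorted[7] = ombatKOS$w  (last char: 'w')
  sorted[8] = tKOS$womba  (last char: 'a')
  sorted[9] = wombatKOS$  (last char: '$')
Last column: StKObmowa$
Original string S is at sorted index 9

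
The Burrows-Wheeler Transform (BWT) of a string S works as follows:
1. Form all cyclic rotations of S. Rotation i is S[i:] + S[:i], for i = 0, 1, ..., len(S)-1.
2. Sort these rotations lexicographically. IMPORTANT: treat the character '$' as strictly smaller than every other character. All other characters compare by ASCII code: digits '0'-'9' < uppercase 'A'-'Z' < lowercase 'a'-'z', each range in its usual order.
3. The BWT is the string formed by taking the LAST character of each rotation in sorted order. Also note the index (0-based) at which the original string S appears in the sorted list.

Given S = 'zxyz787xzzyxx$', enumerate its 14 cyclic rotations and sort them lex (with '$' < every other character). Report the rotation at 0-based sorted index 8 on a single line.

All 14 rotations (rotation i = S[i:]+S[:i]):
  rot[0] = zxyz787xzzyxx$
  rot[1] = xyz787xzzyxx$z
  rot[2] = yz787xzzyxx$zx
  rot[3] = z787xzzyxx$zxy
  rot[4] = 787xzzyxx$zxyz
  rot[5] = 87xzzyxx$zxyz7
  rot[6] = 7xzzyxx$zxyz78
  rot[7] = xzzyxx$zxyz787
  rot[8] = zzyxx$zxyz787x
  rot[9] = zyxx$zxyz787xz
  rot[10] = yxx$zxyz787xzz
  rot[11] = xx$zxyz787xzzy
  rot[12] = x$zxyz787xzzyx
  rot[13] = $zxyz787xzzyxx
Sorted (with $ < everything):
  sorted[0] = $zxyz787xzzyxx
  sorted[1] = 787xzzyxx$zxyz
  sorted[2] = 7xzzyxx$zxyz78
  sorted[3] = 87xzzyxx$zxyz7
  sorted[4] = x$zxyz787xzzyx
  sorted[5] = xx$zxyz787xzzy
  sorted[6] = xyz787xzzyxx$z
  sorted[7] = xzzyxx$zxyz787
  sorted[8] = yxx$zxyz787xzz
  sorted[9] = yz787xzzyxx$zx
  sorted[10] = z787xzzyxx$zxy
  sorted[11] = zxyz787xzzyxx$
  sorted[12] = zyxx$zxyz787xz
  sorted[13] = zzyxx$zxyz787x
sorted[8] = yxx$zxyz787xzz

Answer: yxx$zxyz787xzz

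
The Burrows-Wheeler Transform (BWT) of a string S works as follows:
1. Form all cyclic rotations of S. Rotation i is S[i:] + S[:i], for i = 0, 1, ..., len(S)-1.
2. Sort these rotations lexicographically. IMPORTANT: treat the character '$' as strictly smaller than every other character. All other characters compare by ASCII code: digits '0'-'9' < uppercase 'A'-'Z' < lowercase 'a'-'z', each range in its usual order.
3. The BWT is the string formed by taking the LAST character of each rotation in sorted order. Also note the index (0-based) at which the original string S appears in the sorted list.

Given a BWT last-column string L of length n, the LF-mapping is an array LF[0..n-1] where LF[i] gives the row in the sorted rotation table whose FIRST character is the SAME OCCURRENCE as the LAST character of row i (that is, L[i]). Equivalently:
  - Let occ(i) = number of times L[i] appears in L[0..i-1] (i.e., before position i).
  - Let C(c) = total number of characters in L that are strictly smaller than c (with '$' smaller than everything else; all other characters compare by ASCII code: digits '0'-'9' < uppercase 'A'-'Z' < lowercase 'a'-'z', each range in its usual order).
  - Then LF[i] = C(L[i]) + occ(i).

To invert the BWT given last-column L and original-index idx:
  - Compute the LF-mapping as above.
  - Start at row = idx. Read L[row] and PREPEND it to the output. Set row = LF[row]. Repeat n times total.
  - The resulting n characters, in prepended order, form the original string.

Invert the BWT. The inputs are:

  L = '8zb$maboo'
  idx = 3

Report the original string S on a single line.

Answer: bambooz8$

Derivation:
LF mapping: 1 8 3 0 5 2 4 6 7
Walk LF starting at row 3, prepending L[row]:
  step 1: row=3, L[3]='$', prepend. Next row=LF[3]=0
  step 2: row=0, L[0]='8', prepend. Next row=LF[0]=1
  step 3: row=1, L[1]='z', prepend. Next row=LF[1]=8
  step 4: row=8, L[8]='o', prepend. Next row=LF[8]=7
  step 5: row=7, L[7]='o', prepend. Next row=LF[7]=6
  step 6: row=6, L[6]='b', prepend. Next row=LF[6]=4
  step 7: row=4, L[4]='m', prepend. Next row=LF[4]=5
  step 8: row=5, L[5]='a', prepend. Next row=LF[5]=2
  step 9: row=2, L[2]='b', prepend. Next row=LF[2]=3
Reversed output: bambooz8$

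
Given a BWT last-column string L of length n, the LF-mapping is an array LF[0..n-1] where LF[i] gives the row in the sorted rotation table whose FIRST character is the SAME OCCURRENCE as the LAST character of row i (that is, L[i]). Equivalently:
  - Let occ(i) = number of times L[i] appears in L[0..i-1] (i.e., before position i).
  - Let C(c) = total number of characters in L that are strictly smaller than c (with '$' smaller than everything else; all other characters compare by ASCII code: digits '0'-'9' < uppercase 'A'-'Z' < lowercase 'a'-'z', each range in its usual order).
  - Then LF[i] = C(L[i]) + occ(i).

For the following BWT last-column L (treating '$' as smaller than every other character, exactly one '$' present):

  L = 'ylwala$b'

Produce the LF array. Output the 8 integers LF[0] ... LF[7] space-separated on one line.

Char counts: '$':1, 'a':2, 'b':1, 'l':2, 'w':1, 'y':1
C (first-col start): C('$')=0, C('a')=1, C('b')=3, C('l')=4, C('w')=6, C('y')=7
L[0]='y': occ=0, LF[0]=C('y')+0=7+0=7
L[1]='l': occ=0, LF[1]=C('l')+0=4+0=4
L[2]='w': occ=0, LF[2]=C('w')+0=6+0=6
L[3]='a': occ=0, LF[3]=C('a')+0=1+0=1
L[4]='l': occ=1, LF[4]=C('l')+1=4+1=5
L[5]='a': occ=1, LF[5]=C('a')+1=1+1=2
L[6]='$': occ=0, LF[6]=C('$')+0=0+0=0
L[7]='b': occ=0, LF[7]=C('b')+0=3+0=3

Answer: 7 4 6 1 5 2 0 3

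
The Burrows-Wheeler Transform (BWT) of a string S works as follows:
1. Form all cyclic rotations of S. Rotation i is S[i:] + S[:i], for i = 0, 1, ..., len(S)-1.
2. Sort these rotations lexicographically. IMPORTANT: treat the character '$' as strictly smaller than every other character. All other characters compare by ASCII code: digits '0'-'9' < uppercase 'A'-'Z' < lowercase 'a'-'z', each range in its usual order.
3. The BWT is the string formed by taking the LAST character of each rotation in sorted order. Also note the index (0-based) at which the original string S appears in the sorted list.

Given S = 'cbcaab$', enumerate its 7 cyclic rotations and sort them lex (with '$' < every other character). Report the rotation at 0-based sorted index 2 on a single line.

All 7 rotations (rotation i = S[i:]+S[:i]):
  rot[0] = cbcaab$
  rot[1] = bcaab$c
  rot[2] = caab$cb
  rot[3] = aab$cbc
  rot[4] = ab$cbca
  rot[5] = b$cbcaa
  rot[6] = $cbcaab
Sorted (with $ < everything):
  sorted[0] = $cbcaab
  sorted[1] = aab$cbc
  sorted[2] = ab$cbca
  sorted[3] = b$cbcaa
  sorted[4] = bcaab$c
  sorted[5] = caab$cb
  sorted[6] = cbcaab$
sorted[2] = ab$cbca

Answer: ab$cbca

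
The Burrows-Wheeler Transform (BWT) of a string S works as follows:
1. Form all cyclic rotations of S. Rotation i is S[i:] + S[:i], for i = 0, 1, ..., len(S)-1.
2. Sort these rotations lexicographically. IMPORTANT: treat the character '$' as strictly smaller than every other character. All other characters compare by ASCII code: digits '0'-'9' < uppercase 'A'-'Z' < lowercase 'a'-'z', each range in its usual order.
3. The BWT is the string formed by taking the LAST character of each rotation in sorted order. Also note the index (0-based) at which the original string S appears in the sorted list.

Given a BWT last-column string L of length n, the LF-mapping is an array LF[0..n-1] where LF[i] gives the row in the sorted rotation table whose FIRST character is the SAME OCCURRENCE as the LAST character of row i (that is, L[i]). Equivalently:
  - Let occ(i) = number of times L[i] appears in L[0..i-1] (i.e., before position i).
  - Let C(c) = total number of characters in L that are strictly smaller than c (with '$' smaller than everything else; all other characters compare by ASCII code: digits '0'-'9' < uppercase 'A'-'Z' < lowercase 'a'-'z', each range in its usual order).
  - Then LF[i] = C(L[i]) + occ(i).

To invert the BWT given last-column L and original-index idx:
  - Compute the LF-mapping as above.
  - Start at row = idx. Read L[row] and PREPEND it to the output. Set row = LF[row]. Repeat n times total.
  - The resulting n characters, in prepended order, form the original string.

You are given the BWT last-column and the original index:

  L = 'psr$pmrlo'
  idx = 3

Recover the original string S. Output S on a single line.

LF mapping: 4 8 6 0 5 2 7 1 3
Walk LF starting at row 3, prepending L[row]:
  step 1: row=3, L[3]='$', prepend. Next row=LF[3]=0
  step 2: row=0, L[0]='p', prepend. Next row=LF[0]=4
  step 3: row=4, L[4]='p', prepend. Next row=LF[4]=5
  step 4: row=5, L[5]='m', prepend. Next row=LF[5]=2
  step 5: row=2, L[2]='r', prepend. Next row=LF[2]=6
  step 6: row=6, L[6]='r', prepend. Next row=LF[6]=7
  step 7: row=7, L[7]='l', prepend. Next row=LF[7]=1
  step 8: row=1, L[1]='s', prepend. Next row=LF[1]=8
  step 9: row=8, L[8]='o', prepend. Next row=LF[8]=3
Reversed output: oslrrmpp$

Answer: oslrrmpp$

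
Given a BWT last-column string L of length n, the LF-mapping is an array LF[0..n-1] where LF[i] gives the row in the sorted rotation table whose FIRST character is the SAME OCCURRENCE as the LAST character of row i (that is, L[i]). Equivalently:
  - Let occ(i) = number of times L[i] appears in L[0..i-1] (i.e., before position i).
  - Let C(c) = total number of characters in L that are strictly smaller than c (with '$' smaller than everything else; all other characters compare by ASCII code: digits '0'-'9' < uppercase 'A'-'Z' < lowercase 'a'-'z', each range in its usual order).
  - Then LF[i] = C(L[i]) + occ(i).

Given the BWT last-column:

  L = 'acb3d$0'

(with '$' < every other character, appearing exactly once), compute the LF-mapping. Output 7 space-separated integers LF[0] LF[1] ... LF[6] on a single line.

Char counts: '$':1, '0':1, '3':1, 'a':1, 'b':1, 'c':1, 'd':1
C (first-col start): C('$')=0, C('0')=1, C('3')=2, C('a')=3, C('b')=4, C('c')=5, C('d')=6
L[0]='a': occ=0, LF[0]=C('a')+0=3+0=3
L[1]='c': occ=0, LF[1]=C('c')+0=5+0=5
L[2]='b': occ=0, LF[2]=C('b')+0=4+0=4
L[3]='3': occ=0, LF[3]=C('3')+0=2+0=2
L[4]='d': occ=0, LF[4]=C('d')+0=6+0=6
L[5]='$': occ=0, LF[5]=C('$')+0=0+0=0
L[6]='0': occ=0, LF[6]=C('0')+0=1+0=1

Answer: 3 5 4 2 6 0 1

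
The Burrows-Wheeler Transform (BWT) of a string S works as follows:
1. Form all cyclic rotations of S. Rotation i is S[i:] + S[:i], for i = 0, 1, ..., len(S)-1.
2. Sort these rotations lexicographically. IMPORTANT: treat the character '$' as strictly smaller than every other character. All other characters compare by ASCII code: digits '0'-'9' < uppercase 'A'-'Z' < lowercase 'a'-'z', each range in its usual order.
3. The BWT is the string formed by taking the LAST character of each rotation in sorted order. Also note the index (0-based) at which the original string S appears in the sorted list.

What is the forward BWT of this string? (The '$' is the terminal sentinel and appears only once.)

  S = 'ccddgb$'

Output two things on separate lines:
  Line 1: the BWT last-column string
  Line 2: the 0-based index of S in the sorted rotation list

Answer: bg$ccdd
2

Derivation:
All 7 rotations (rotation i = S[i:]+S[:i]):
  rot[0] = ccddgb$
  rot[1] = cddgb$c
  rot[2] = ddgb$cc
  rot[3] = dgb$ccd
  rot[4] = gb$ccdd
  rot[5] = b$ccddg
  rot[6] = $ccddgb
Sorted (with $ < everything):
  sorted[0] = $ccddgb  (last char: 'b')
  sorted[1] = b$ccddg  (last char: 'g')
  sorted[2] = ccddgb$  (last char: '$')
  sorted[3] = cddgb$c  (last char: 'c')
  sorted[4] = ddgb$cc  (last char: 'c')
  sorted[5] = dgb$ccd  (last char: 'd')
  sorted[6] = gb$ccdd  (last char: 'd')
Last column: bg$ccdd
Original string S is at sorted index 2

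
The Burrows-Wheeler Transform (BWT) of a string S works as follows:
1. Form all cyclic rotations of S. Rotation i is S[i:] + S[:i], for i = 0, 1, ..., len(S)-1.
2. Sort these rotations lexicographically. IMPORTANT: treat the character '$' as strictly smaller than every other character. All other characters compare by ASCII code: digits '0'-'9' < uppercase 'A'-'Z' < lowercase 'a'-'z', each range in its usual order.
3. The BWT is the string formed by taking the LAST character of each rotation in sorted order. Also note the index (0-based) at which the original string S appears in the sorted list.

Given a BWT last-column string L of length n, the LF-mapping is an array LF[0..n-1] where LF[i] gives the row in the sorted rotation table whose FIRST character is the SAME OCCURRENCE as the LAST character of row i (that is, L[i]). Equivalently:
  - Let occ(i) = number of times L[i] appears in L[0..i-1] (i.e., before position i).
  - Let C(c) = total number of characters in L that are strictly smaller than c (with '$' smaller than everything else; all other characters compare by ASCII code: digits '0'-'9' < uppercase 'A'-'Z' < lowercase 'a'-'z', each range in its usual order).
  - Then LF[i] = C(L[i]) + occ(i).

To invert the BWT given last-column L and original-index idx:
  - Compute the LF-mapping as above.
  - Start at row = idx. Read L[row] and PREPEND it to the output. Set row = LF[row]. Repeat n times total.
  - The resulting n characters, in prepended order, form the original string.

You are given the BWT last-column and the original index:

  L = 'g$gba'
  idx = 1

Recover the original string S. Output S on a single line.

Answer: agbg$

Derivation:
LF mapping: 3 0 4 2 1
Walk LF starting at row 1, prepending L[row]:
  step 1: row=1, L[1]='$', prepend. Next row=LF[1]=0
  step 2: row=0, L[0]='g', prepend. Next row=LF[0]=3
  step 3: row=3, L[3]='b', prepend. Next row=LF[3]=2
  step 4: row=2, L[2]='g', prepend. Next row=LF[2]=4
  step 5: row=4, L[4]='a', prepend. Next row=LF[4]=1
Reversed output: agbg$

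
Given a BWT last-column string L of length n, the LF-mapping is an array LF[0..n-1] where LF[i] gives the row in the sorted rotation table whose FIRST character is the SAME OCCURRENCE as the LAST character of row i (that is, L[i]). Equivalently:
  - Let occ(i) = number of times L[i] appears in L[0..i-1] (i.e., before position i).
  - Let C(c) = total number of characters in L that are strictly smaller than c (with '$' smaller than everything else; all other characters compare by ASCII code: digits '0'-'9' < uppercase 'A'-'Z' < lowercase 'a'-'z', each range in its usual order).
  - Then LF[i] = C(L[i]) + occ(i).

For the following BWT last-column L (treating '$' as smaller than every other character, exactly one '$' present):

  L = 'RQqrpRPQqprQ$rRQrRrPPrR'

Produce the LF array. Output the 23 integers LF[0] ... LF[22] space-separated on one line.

Char counts: '$':1, 'P':3, 'Q':4, 'R':5, 'p':2, 'q':2, 'r':6
C (first-col start): C('$')=0, C('P')=1, C('Q')=4, C('R')=8, C('p')=13, C('q')=15, C('r')=17
L[0]='R': occ=0, LF[0]=C('R')+0=8+0=8
L[1]='Q': occ=0, LF[1]=C('Q')+0=4+0=4
L[2]='q': occ=0, LF[2]=C('q')+0=15+0=15
L[3]='r': occ=0, LF[3]=C('r')+0=17+0=17
L[4]='p': occ=0, LF[4]=C('p')+0=13+0=13
L[5]='R': occ=1, LF[5]=C('R')+1=8+1=9
L[6]='P': occ=0, LF[6]=C('P')+0=1+0=1
L[7]='Q': occ=1, LF[7]=C('Q')+1=4+1=5
L[8]='q': occ=1, LF[8]=C('q')+1=15+1=16
L[9]='p': occ=1, LF[9]=C('p')+1=13+1=14
L[10]='r': occ=1, LF[10]=C('r')+1=17+1=18
L[11]='Q': occ=2, LF[11]=C('Q')+2=4+2=6
L[12]='$': occ=0, LF[12]=C('$')+0=0+0=0
L[13]='r': occ=2, LF[13]=C('r')+2=17+2=19
L[14]='R': occ=2, LF[14]=C('R')+2=8+2=10
L[15]='Q': occ=3, LF[15]=C('Q')+3=4+3=7
L[16]='r': occ=3, LF[16]=C('r')+3=17+3=20
L[17]='R': occ=3, LF[17]=C('R')+3=8+3=11
L[18]='r': occ=4, LF[18]=C('r')+4=17+4=21
L[19]='P': occ=1, LF[19]=C('P')+1=1+1=2
L[20]='P': occ=2, LF[20]=C('P')+2=1+2=3
L[21]='r': occ=5, LF[21]=C('r')+5=17+5=22
L[22]='R': occ=4, LF[22]=C('R')+4=8+4=12

Answer: 8 4 15 17 13 9 1 5 16 14 18 6 0 19 10 7 20 11 21 2 3 22 12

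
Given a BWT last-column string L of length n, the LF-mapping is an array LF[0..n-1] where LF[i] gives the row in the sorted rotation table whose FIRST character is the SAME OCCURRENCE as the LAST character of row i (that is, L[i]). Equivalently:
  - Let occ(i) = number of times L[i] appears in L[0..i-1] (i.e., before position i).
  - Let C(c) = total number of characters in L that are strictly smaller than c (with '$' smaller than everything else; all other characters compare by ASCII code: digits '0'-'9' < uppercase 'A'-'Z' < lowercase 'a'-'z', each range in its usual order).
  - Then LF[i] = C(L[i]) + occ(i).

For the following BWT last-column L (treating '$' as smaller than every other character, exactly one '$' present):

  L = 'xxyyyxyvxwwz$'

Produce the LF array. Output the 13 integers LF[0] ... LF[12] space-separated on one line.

Char counts: '$':1, 'v':1, 'w':2, 'x':4, 'y':4, 'z':1
C (first-col start): C('$')=0, C('v')=1, C('w')=2, C('x')=4, C('y')=8, C('z')=12
L[0]='x': occ=0, LF[0]=C('x')+0=4+0=4
L[1]='x': occ=1, LF[1]=C('x')+1=4+1=5
L[2]='y': occ=0, LF[2]=C('y')+0=8+0=8
L[3]='y': occ=1, LF[3]=C('y')+1=8+1=9
L[4]='y': occ=2, LF[4]=C('y')+2=8+2=10
L[5]='x': occ=2, LF[5]=C('x')+2=4+2=6
L[6]='y': occ=3, LF[6]=C('y')+3=8+3=11
L[7]='v': occ=0, LF[7]=C('v')+0=1+0=1
L[8]='x': occ=3, LF[8]=C('x')+3=4+3=7
L[9]='w': occ=0, LF[9]=C('w')+0=2+0=2
L[10]='w': occ=1, LF[10]=C('w')+1=2+1=3
L[11]='z': occ=0, LF[11]=C('z')+0=12+0=12
L[12]='$': occ=0, LF[12]=C('$')+0=0+0=0

Answer: 4 5 8 9 10 6 11 1 7 2 3 12 0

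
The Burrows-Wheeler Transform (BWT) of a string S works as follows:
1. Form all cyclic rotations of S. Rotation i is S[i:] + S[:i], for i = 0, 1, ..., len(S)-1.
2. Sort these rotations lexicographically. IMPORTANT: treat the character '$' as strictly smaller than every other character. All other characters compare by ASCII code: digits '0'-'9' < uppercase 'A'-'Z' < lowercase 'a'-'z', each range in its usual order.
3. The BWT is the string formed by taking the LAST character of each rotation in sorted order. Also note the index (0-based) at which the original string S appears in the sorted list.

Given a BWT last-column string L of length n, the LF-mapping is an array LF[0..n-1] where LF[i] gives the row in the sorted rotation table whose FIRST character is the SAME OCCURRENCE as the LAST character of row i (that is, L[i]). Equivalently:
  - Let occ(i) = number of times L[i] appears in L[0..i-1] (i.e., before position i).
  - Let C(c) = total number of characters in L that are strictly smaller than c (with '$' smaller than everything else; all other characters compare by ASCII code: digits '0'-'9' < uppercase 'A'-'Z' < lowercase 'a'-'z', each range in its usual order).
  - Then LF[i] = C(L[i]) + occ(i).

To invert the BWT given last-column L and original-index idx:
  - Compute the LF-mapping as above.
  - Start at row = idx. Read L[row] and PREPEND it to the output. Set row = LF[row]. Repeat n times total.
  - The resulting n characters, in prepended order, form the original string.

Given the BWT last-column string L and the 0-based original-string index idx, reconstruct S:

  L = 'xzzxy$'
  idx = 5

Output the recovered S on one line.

Answer: zxyzx$

Derivation:
LF mapping: 1 4 5 2 3 0
Walk LF starting at row 5, prepending L[row]:
  step 1: row=5, L[5]='$', prepend. Next row=LF[5]=0
  step 2: row=0, L[0]='x', prepend. Next row=LF[0]=1
  step 3: row=1, L[1]='z', prepend. Next row=LF[1]=4
  step 4: row=4, L[4]='y', prepend. Next row=LF[4]=3
  step 5: row=3, L[3]='x', prepend. Next row=LF[3]=2
  step 6: row=2, L[2]='z', prepend. Next row=LF[2]=5
Reversed output: zxyzx$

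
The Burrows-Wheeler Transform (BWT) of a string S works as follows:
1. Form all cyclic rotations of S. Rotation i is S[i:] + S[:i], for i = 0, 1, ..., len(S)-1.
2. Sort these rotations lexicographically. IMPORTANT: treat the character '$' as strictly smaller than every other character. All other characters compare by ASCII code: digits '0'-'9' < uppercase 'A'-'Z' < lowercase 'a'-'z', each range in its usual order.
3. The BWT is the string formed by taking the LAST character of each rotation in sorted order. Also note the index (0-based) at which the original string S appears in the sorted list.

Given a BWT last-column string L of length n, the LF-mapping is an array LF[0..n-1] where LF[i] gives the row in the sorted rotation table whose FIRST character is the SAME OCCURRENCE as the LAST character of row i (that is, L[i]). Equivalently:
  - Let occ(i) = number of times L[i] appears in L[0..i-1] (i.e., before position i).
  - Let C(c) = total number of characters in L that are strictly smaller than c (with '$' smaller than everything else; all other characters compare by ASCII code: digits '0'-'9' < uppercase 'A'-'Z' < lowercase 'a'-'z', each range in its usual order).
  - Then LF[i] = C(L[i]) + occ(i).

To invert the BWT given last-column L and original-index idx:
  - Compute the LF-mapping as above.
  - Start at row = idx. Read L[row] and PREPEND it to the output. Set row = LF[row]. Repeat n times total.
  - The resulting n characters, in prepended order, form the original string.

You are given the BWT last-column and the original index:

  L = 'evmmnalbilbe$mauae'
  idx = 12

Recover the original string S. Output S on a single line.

LF mapping: 6 17 12 13 15 1 10 4 9 11 5 7 0 14 2 16 3 8
Walk LF starting at row 12, prepending L[row]:
  step 1: row=12, L[12]='$', prepend. Next row=LF[12]=0
  step 2: row=0, L[0]='e', prepend. Next row=LF[0]=6
  step 3: row=6, L[6]='l', prepend. Next row=LF[6]=10
  step 4: row=10, L[10]='b', prepend. Next row=LF[10]=5
  step 5: row=5, L[5]='a', prepend. Next row=LF[5]=1
  step 6: row=1, L[1]='v', prepend. Next row=LF[1]=17
  step 7: row=17, L[17]='e', prepend. Next row=LF[17]=8
  step 8: row=8, L[8]='i', prepend. Next row=LF[8]=9
  step 9: row=9, L[9]='l', prepend. Next row=LF[9]=11
  step 10: row=11, L[11]='e', prepend. Next row=LF[11]=7
  step 11: row=7, L[7]='b', prepend. Next row=LF[7]=4
  step 12: row=4, L[4]='n', prepend. Next row=LF[4]=15
  step 13: row=15, L[15]='u', prepend. Next row=LF[15]=16
  step 14: row=16, L[16]='a', prepend. Next row=LF[16]=3
  step 15: row=3, L[3]='m', prepend. Next row=LF[3]=13
  step 16: row=13, L[13]='m', prepend. Next row=LF[13]=14
  step 17: row=14, L[14]='a', prepend. Next row=LF[14]=2
  step 18: row=2, L[2]='m', prepend. Next row=LF[2]=12
Reversed output: mammaunbelievable$

Answer: mammaunbelievable$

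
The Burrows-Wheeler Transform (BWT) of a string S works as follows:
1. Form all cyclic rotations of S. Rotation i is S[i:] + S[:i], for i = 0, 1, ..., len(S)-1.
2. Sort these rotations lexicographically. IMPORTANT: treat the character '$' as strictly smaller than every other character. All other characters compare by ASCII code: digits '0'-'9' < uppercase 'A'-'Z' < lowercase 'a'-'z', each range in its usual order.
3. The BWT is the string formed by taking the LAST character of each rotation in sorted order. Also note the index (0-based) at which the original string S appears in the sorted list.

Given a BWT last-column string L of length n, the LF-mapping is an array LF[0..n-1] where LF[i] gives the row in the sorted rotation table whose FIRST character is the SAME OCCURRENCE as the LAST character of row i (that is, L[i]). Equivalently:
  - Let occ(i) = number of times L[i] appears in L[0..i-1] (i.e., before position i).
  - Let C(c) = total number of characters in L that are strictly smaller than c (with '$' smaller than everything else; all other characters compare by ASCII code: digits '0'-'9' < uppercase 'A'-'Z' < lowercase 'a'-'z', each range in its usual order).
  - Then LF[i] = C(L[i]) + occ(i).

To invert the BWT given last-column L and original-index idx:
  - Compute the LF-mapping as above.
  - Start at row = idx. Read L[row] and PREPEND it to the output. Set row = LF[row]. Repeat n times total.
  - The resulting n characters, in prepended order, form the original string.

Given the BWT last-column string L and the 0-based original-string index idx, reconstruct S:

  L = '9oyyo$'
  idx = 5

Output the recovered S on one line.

Answer: yoyo9$

Derivation:
LF mapping: 1 2 4 5 3 0
Walk LF starting at row 5, prepending L[row]:
  step 1: row=5, L[5]='$', prepend. Next row=LF[5]=0
  step 2: row=0, L[0]='9', prepend. Next row=LF[0]=1
  step 3: row=1, L[1]='o', prepend. Next row=LF[1]=2
  step 4: row=2, L[2]='y', prepend. Next row=LF[2]=4
  step 5: row=4, L[4]='o', prepend. Next row=LF[4]=3
  step 6: row=3, L[3]='y', prepend. Next row=LF[3]=5
Reversed output: yoyo9$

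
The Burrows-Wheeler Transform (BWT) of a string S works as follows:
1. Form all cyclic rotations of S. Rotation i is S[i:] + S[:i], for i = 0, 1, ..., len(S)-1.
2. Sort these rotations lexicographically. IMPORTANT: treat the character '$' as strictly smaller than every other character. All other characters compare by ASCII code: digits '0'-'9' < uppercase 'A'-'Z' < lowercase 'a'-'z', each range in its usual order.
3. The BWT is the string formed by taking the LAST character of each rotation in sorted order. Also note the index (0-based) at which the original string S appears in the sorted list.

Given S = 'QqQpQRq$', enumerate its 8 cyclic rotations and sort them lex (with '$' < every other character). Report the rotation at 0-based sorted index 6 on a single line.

All 8 rotations (rotation i = S[i:]+S[:i]):
  rot[0] = QqQpQRq$
  rot[1] = qQpQRq$Q
  rot[2] = QpQRq$Qq
  rot[3] = pQRq$QqQ
  rot[4] = QRq$QqQp
  rot[5] = Rq$QqQpQ
  rot[6] = q$QqQpQR
  rot[7] = $QqQpQRq
Sorted (with $ < everything):
  sorted[0] = $QqQpQRq
  sorted[1] = QRq$QqQp
  sorted[2] = QpQRq$Qq
  sorted[3] = QqQpQRq$
  sorted[4] = Rq$QqQpQ
  sorted[5] = pQRq$QqQ
  sorted[6] = q$QqQpQR
  sorted[7] = qQpQRq$Q
sorted[6] = q$QqQpQR

Answer: q$QqQpQR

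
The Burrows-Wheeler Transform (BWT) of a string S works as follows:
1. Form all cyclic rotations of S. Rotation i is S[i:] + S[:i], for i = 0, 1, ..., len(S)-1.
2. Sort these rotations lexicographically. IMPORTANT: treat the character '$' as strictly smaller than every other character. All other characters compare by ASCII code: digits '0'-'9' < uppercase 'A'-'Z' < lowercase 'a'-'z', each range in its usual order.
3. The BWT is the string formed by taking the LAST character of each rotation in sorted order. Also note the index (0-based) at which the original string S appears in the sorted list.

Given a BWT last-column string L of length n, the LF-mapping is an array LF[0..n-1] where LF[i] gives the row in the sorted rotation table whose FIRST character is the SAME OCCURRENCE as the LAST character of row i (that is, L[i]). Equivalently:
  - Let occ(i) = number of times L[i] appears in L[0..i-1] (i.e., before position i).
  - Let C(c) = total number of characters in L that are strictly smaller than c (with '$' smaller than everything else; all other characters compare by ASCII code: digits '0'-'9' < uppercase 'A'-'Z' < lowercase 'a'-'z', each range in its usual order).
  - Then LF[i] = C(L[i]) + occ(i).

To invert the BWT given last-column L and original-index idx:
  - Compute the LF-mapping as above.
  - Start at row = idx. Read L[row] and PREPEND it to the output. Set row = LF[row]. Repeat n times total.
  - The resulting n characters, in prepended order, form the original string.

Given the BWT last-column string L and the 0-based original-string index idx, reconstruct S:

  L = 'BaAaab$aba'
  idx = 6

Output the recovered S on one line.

Answer: aabbaaaAB$

Derivation:
LF mapping: 2 3 1 4 5 8 0 6 9 7
Walk LF starting at row 6, prepending L[row]:
  step 1: row=6, L[6]='$', prepend. Next row=LF[6]=0
  step 2: row=0, L[0]='B', prepend. Next row=LF[0]=2
  step 3: row=2, L[2]='A', prepend. Next row=LF[2]=1
  step 4: row=1, L[1]='a', prepend. Next row=LF[1]=3
  step 5: row=3, L[3]='a', prepend. Next row=LF[3]=4
  step 6: row=4, L[4]='a', prepend. Next row=LF[4]=5
  step 7: row=5, L[5]='b', prepend. Next row=LF[5]=8
  step 8: row=8, L[8]='b', prepend. Next row=LF[8]=9
  step 9: row=9, L[9]='a', prepend. Next row=LF[9]=7
  step 10: row=7, L[7]='a', prepend. Next row=LF[7]=6
Reversed output: aabbaaaAB$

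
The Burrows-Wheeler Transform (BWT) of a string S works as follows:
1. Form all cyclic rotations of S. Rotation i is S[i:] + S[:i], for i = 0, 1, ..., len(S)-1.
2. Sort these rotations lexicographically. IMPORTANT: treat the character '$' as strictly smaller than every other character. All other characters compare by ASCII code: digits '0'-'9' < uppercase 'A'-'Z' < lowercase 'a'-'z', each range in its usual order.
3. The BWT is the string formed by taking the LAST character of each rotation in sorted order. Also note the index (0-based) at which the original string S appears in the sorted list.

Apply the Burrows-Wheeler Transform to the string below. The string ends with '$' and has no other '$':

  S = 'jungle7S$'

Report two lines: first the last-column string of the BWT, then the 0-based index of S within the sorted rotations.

Answer: Se7ln$guj
5

Derivation:
All 9 rotations (rotation i = S[i:]+S[:i]):
  rot[0] = jungle7S$
  rot[1] = ungle7S$j
  rot[2] = ngle7S$ju
  rot[3] = gle7S$jun
  rot[4] = le7S$jung
  rot[5] = e7S$jungl
  rot[6] = 7S$jungle
  rot[7] = S$jungle7
  rot[8] = $jungle7S
Sorted (with $ < everything):
  sorted[0] = $jungle7S  (last char: 'S')
  sorted[1] = 7S$jungle  (last char: 'e')
  sorted[2] = S$jungle7  (last char: '7')
  sorted[3] = e7S$jungl  (last char: 'l')
  sorted[4] = gle7S$jun  (last char: 'n')
  sorted[5] = jungle7S$  (last char: '$')
  sorted[6] = le7S$jung  (last char: 'g')
  sorted[7] = ngle7S$ju  (last char: 'u')
  sorted[8] = ungle7S$j  (last char: 'j')
Last column: Se7ln$guj
Original string S is at sorted index 5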